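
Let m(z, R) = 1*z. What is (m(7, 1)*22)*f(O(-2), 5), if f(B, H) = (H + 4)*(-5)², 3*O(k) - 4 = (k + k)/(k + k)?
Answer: 34650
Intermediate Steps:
m(z, R) = z
O(k) = 5/3 (O(k) = 4/3 + ((k + k)/(k + k))/3 = 4/3 + ((2*k)/((2*k)))/3 = 4/3 + ((2*k)*(1/(2*k)))/3 = 4/3 + (⅓)*1 = 4/3 + ⅓ = 5/3)
f(B, H) = 100 + 25*H (f(B, H) = (4 + H)*25 = 100 + 25*H)
(m(7, 1)*22)*f(O(-2), 5) = (7*22)*(100 + 25*5) = 154*(100 + 125) = 154*225 = 34650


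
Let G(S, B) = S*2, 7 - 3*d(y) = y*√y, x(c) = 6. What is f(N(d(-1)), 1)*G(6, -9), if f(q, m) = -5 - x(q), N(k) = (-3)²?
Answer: -132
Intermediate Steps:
d(y) = 7/3 - y^(3/2)/3 (d(y) = 7/3 - y*√y/3 = 7/3 - y^(3/2)/3)
N(k) = 9
f(q, m) = -11 (f(q, m) = -5 - 1*6 = -5 - 6 = -11)
G(S, B) = 2*S
f(N(d(-1)), 1)*G(6, -9) = -22*6 = -11*12 = -132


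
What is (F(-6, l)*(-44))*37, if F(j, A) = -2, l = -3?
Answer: 3256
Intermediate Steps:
(F(-6, l)*(-44))*37 = -2*(-44)*37 = 88*37 = 3256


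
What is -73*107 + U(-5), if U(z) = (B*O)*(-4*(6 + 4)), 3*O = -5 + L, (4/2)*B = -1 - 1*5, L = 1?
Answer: -7971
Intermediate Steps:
B = -3 (B = (-1 - 1*5)/2 = (-1 - 5)/2 = (½)*(-6) = -3)
O = -4/3 (O = (-5 + 1)/3 = (⅓)*(-4) = -4/3 ≈ -1.3333)
U(z) = -160 (U(z) = (-3*(-4/3))*(-4*(6 + 4)) = 4*(-4*10) = 4*(-40) = -160)
-73*107 + U(-5) = -73*107 - 160 = -7811 - 160 = -7971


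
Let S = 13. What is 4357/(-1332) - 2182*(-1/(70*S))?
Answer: -529223/606060 ≈ -0.87322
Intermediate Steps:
4357/(-1332) - 2182*(-1/(70*S)) = 4357/(-1332) - 2182/((-70*13)) = 4357*(-1/1332) - 2182/(-910) = -4357/1332 - 2182*(-1/910) = -4357/1332 + 1091/455 = -529223/606060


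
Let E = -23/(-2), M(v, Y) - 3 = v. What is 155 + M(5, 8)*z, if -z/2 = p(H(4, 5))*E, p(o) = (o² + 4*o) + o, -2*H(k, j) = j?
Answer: 1305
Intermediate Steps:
M(v, Y) = 3 + v
H(k, j) = -j/2
p(o) = o² + 5*o
E = 23/2 (E = -23*(-½) = 23/2 ≈ 11.500)
z = 575/4 (z = -2*(-½*5)*(5 - ½*5)*23/2 = -2*(-5*(5 - 5/2)/2)*23/2 = -2*(-5/2*5/2)*23/2 = -(-25)*23/(2*2) = -2*(-575/8) = 575/4 ≈ 143.75)
155 + M(5, 8)*z = 155 + (3 + 5)*(575/4) = 155 + 8*(575/4) = 155 + 1150 = 1305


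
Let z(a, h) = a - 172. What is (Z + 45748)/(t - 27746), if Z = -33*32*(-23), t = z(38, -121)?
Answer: -17509/6970 ≈ -2.5121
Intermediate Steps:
z(a, h) = -172 + a
t = -134 (t = -172 + 38 = -134)
Z = 24288 (Z = -1056*(-23) = 24288)
(Z + 45748)/(t - 27746) = (24288 + 45748)/(-134 - 27746) = 70036/(-27880) = 70036*(-1/27880) = -17509/6970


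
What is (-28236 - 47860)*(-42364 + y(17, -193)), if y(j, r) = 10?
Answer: 3222969984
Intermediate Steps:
(-28236 - 47860)*(-42364 + y(17, -193)) = (-28236 - 47860)*(-42364 + 10) = -76096*(-42354) = 3222969984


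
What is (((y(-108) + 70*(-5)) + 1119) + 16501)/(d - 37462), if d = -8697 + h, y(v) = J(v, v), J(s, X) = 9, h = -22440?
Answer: -17279/68599 ≈ -0.25188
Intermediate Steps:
y(v) = 9
d = -31137 (d = -8697 - 22440 = -31137)
(((y(-108) + 70*(-5)) + 1119) + 16501)/(d - 37462) = (((9 + 70*(-5)) + 1119) + 16501)/(-31137 - 37462) = (((9 - 350) + 1119) + 16501)/(-68599) = ((-341 + 1119) + 16501)*(-1/68599) = (778 + 16501)*(-1/68599) = 17279*(-1/68599) = -17279/68599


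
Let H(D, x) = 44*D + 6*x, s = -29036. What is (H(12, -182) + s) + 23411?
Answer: -6189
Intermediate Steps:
H(D, x) = 6*x + 44*D
(H(12, -182) + s) + 23411 = ((6*(-182) + 44*12) - 29036) + 23411 = ((-1092 + 528) - 29036) + 23411 = (-564 - 29036) + 23411 = -29600 + 23411 = -6189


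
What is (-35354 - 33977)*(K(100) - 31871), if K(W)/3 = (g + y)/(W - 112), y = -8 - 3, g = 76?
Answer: 8843099719/4 ≈ 2.2108e+9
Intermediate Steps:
y = -11
K(W) = 195/(-112 + W) (K(W) = 3*((76 - 11)/(W - 112)) = 3*(65/(-112 + W)) = 195/(-112 + W))
(-35354 - 33977)*(K(100) - 31871) = (-35354 - 33977)*(195/(-112 + 100) - 31871) = -69331*(195/(-12) - 31871) = -69331*(195*(-1/12) - 31871) = -69331*(-65/4 - 31871) = -69331*(-127549/4) = 8843099719/4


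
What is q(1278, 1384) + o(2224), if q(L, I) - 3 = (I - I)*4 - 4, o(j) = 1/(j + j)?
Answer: -4447/4448 ≈ -0.99977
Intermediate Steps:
o(j) = 1/(2*j)
q(L, I) = -1 (q(L, I) = 3 + ((I - I)*4 - 4) = 3 + (0*4 - 4) = 3 + (0 - 4) = 3 - 4 = -1)
q(1278, 1384) + o(2224) = -1 + (½)/2224 = -1 + (½)*(1/2224) = -1 + 1/4448 = -4447/4448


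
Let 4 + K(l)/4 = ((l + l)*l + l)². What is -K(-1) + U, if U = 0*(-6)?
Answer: 12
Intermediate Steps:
K(l) = -16 + 4*(l + 2*l²)² (K(l) = -16 + 4*((l + l)*l + l)² = -16 + 4*((2*l)*l + l)² = -16 + 4*(2*l² + l)² = -16 + 4*(l + 2*l²)²)
U = 0
-K(-1) + U = -(-16 + 4*(-1)²*(1 + 2*(-1))²) + 0 = -(-16 + 4*1*(1 - 2)²) + 0 = -(-16 + 4*1*(-1)²) + 0 = -(-16 + 4*1*1) + 0 = -(-16 + 4) + 0 = -1*(-12) + 0 = 12 + 0 = 12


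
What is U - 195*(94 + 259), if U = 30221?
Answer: -38614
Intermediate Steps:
U - 195*(94 + 259) = 30221 - 195*(94 + 259) = 30221 - 195*353 = 30221 - 1*68835 = 30221 - 68835 = -38614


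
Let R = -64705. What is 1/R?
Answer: -1/64705 ≈ -1.5455e-5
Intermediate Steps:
1/R = 1/(-64705) = -1/64705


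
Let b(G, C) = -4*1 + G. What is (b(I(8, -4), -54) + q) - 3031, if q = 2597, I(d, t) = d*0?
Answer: -438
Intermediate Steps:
I(d, t) = 0
b(G, C) = -4 + G
(b(I(8, -4), -54) + q) - 3031 = ((-4 + 0) + 2597) - 3031 = (-4 + 2597) - 3031 = 2593 - 3031 = -438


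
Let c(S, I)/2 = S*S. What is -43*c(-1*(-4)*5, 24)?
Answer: -34400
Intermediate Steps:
c(S, I) = 2*S² (c(S, I) = 2*(S*S) = 2*S²)
-43*c(-1*(-4)*5, 24) = -86*(-1*(-4)*5)² = -86*(4*5)² = -86*20² = -86*400 = -43*800 = -34400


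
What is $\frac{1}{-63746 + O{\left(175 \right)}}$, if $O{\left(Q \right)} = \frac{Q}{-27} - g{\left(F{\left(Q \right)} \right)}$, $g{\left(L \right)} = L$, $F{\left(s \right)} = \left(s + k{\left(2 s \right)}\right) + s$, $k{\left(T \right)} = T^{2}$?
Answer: $- \frac{27}{5038267} \approx -5.359 \cdot 10^{-6}$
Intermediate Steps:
$F{\left(s \right)} = 2 s + 4 s^{2}$ ($F{\left(s \right)} = \left(s + \left(2 s\right)^{2}\right) + s = \left(s + 4 s^{2}\right) + s = 2 s + 4 s^{2}$)
$O{\left(Q \right)} = - \frac{Q}{27} - 2 Q \left(1 + 2 Q\right)$ ($O{\left(Q \right)} = \frac{Q}{-27} - 2 Q \left(1 + 2 Q\right) = Q \left(- \frac{1}{27}\right) - 2 Q \left(1 + 2 Q\right) = - \frac{Q}{27} - 2 Q \left(1 + 2 Q\right)$)
$\frac{1}{-63746 + O{\left(175 \right)}} = \frac{1}{-63746 + \frac{1}{27} \cdot 175 \left(-55 - 18900\right)} = \frac{1}{-63746 + \frac{1}{27} \cdot 175 \left(-18955\right)} = \frac{1}{-63746 - \frac{3317125}{27}} = \frac{1}{- \frac{5038267}{27}} = - \frac{27}{5038267}$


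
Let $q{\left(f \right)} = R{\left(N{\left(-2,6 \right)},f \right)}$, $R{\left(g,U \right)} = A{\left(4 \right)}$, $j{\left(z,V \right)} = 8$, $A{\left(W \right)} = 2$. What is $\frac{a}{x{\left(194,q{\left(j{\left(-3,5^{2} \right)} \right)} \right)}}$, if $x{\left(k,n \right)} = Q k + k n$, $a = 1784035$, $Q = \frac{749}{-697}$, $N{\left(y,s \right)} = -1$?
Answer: $\frac{248694479}{25026} \approx 9937.4$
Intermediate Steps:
$Q = - \frac{749}{697}$ ($Q = 749 \left(- \frac{1}{697}\right) = - \frac{749}{697} \approx -1.0746$)
$R{\left(g,U \right)} = 2$
$q{\left(f \right)} = 2$
$x{\left(k,n \right)} = - \frac{749 k}{697} + k n$
$\frac{a}{x{\left(194,q{\left(j{\left(-3,5^{2} \right)} \right)} \right)}} = \frac{1784035}{\frac{1}{697} \cdot 194 \left(-749 + 697 \cdot 2\right)} = \frac{1784035}{\frac{1}{697} \cdot 194 \left(-749 + 1394\right)} = \frac{1784035}{\frac{1}{697} \cdot 194 \cdot 645} = \frac{1784035}{\frac{125130}{697}} = 1784035 \cdot \frac{697}{125130} = \frac{248694479}{25026}$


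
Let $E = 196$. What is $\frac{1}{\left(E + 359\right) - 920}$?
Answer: $- \frac{1}{365} \approx -0.0027397$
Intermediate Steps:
$\frac{1}{\left(E + 359\right) - 920} = \frac{1}{\left(196 + 359\right) - 920} = \frac{1}{555 - 920} = \frac{1}{-365} = - \frac{1}{365}$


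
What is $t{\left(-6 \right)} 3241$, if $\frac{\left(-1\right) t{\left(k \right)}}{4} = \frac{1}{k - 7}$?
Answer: $\frac{12964}{13} \approx 997.23$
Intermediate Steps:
$t{\left(k \right)} = - \frac{4}{-7 + k}$ ($t{\left(k \right)} = - \frac{4}{k - 7} = - \frac{4}{-7 + k}$)
$t{\left(-6 \right)} 3241 = - \frac{4}{-7 - 6} \cdot 3241 = - \frac{4}{-13} \cdot 3241 = \left(-4\right) \left(- \frac{1}{13}\right) 3241 = \frac{4}{13} \cdot 3241 = \frac{12964}{13}$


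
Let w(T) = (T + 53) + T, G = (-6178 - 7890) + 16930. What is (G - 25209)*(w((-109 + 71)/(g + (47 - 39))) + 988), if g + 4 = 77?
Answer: -209180335/9 ≈ -2.3242e+7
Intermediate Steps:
g = 73 (g = -4 + 77 = 73)
G = 2862 (G = -14068 + 16930 = 2862)
w(T) = 53 + 2*T (w(T) = (53 + T) + T = 53 + 2*T)
(G - 25209)*(w((-109 + 71)/(g + (47 - 39))) + 988) = (2862 - 25209)*((53 + 2*((-109 + 71)/(73 + (47 - 39)))) + 988) = -22347*((53 + 2*(-38/(73 + 8))) + 988) = -22347*((53 + 2*(-38/81)) + 988) = -22347*((53 - 76/81) + 988) = -22347*(4217/81 + 988) = -22347*84245/81 = -209180335/9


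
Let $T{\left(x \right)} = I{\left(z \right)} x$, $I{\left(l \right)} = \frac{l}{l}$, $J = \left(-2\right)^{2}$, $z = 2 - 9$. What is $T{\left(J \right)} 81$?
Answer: $324$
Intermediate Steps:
$z = -7$ ($z = 2 - 9 = -7$)
$J = 4$
$I{\left(l \right)} = 1$
$T{\left(x \right)} = x$ ($T{\left(x \right)} = 1 x = x$)
$T{\left(J \right)} 81 = 4 \cdot 81 = 324$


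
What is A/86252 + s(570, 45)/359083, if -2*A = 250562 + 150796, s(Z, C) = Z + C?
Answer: -72007372377/30971626916 ≈ -2.3249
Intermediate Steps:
s(Z, C) = C + Z
A = -200679 (A = -(250562 + 150796)/2 = -1/2*401358 = -200679)
A/86252 + s(570, 45)/359083 = -200679/86252 + (45 + 570)/359083 = -200679*1/86252 + 615*(1/359083) = -200679/86252 + 615/359083 = -72007372377/30971626916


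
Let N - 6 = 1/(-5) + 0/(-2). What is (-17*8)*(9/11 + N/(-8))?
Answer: -697/55 ≈ -12.673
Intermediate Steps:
N = 29/5 (N = 6 + (1/(-5) + 0/(-2)) = 6 + (1*(-⅕) + 0*(-½)) = 6 + (-⅕ + 0) = 6 - ⅕ = 29/5 ≈ 5.8000)
(-17*8)*(9/11 + N/(-8)) = (-17*8)*(9/11 + (29/5)/(-8)) = -136*(9*(1/11) + (29/5)*(-⅛)) = -136*(9/11 - 29/40) = -136*41/440 = -697/55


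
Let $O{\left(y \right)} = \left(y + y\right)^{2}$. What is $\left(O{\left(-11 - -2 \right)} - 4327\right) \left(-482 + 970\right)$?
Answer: $-1953464$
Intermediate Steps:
$O{\left(y \right)} = 4 y^{2}$ ($O{\left(y \right)} = \left(2 y\right)^{2} = 4 y^{2}$)
$\left(O{\left(-11 - -2 \right)} - 4327\right) \left(-482 + 970\right) = \left(4 \left(-11 - -2\right)^{2} - 4327\right) \left(-482 + 970\right) = \left(4 \left(-11 + 2\right)^{2} - 4327\right) 488 = \left(4 \left(-9\right)^{2} - 4327\right) 488 = \left(4 \cdot 81 - 4327\right) 488 = \left(324 - 4327\right) 488 = \left(-4003\right) 488 = -1953464$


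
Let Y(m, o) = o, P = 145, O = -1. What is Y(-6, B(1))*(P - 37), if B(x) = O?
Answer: -108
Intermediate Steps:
B(x) = -1
Y(-6, B(1))*(P - 37) = -(145 - 37) = -1*108 = -108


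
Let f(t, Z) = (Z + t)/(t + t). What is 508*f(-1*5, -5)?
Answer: 508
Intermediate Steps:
f(t, Z) = (Z + t)/(2*t) (f(t, Z) = (Z + t)/((2*t)) = (Z + t)*(1/(2*t)) = (Z + t)/(2*t))
508*f(-1*5, -5) = 508*((-5 - 1*5)/(2*((-1*5)))) = 508*((1/2)*(-5 - 5)/(-5)) = 508*((1/2)*(-1/5)*(-10)) = 508*1 = 508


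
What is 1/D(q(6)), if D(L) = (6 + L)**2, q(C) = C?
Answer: 1/144 ≈ 0.0069444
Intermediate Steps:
1/D(q(6)) = 1/((6 + 6)**2) = 1/(12**2) = 1/144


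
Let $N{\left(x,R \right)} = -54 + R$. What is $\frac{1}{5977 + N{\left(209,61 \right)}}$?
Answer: $\frac{1}{5984} \approx 0.00016711$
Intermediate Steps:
$\frac{1}{5977 + N{\left(209,61 \right)}} = \frac{1}{5977 + \left(-54 + 61\right)} = \frac{1}{5977 + 7} = \frac{1}{5984}$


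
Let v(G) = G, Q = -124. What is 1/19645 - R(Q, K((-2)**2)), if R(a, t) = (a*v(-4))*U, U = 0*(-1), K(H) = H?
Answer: 1/19645 ≈ 5.0904e-5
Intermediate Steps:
U = 0
R(a, t) = 0 (R(a, t) = (a*(-4))*0 = -4*a*0 = 0)
1/19645 - R(Q, K((-2)**2)) = 1/19645 - 1*0 = 1/19645 + 0 = 1/19645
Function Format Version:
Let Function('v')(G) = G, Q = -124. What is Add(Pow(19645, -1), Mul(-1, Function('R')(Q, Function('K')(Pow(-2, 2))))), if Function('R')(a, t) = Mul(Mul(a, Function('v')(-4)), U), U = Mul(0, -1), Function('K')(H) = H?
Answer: Rational(1, 19645) ≈ 5.0904e-5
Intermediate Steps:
U = 0
Function('R')(a, t) = 0 (Function('R')(a, t) = Mul(Mul(a, -4), 0) = Mul(Mul(-4, a), 0) = 0)
Add(Pow(19645, -1), Mul(-1, Function('R')(Q, Function('K')(Pow(-2, 2))))) = Add(Pow(19645, -1), Mul(-1, 0)) = Add(Rational(1, 19645), 0) = Rational(1, 19645)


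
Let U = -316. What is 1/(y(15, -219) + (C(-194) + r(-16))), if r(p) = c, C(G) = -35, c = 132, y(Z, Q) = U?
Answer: -1/219 ≈ -0.0045662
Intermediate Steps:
y(Z, Q) = -316
r(p) = 132
1/(y(15, -219) + (C(-194) + r(-16))) = 1/(-316 + (-35 + 132)) = 1/(-316 + 97) = 1/(-219) = -1/219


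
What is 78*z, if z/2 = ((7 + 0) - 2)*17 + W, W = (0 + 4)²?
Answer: 15756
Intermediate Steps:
W = 16 (W = 4² = 16)
z = 202 (z = 2*(((7 + 0) - 2)*17 + 16) = 2*((7 - 2)*17 + 16) = 2*(5*17 + 16) = 2*(85 + 16) = 2*101 = 202)
78*z = 78*202 = 15756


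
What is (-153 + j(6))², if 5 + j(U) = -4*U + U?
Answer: 30976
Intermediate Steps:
j(U) = -5 - 3*U (j(U) = -5 + (-4*U + U) = -5 - 3*U)
(-153 + j(6))² = (-153 + (-5 - 3*6))² = (-153 + (-5 - 18))² = (-153 - 23)² = (-176)² = 30976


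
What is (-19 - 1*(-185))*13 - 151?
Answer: 2007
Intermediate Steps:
(-19 - 1*(-185))*13 - 151 = (-19 + 185)*13 - 151 = 166*13 - 151 = 2158 - 151 = 2007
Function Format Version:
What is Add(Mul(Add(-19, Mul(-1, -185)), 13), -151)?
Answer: 2007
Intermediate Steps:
Add(Mul(Add(-19, Mul(-1, -185)), 13), -151) = Add(Mul(Add(-19, 185), 13), -151) = Add(Mul(166, 13), -151) = Add(2158, -151) = 2007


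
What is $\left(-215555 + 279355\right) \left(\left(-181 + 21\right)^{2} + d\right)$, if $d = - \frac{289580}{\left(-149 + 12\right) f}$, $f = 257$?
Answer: $\frac{57524630724000}{35209} \approx 1.6338 \cdot 10^{9}$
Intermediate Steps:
$d = \frac{289580}{35209}$ ($d = - \frac{289580}{\left(-149 + 12\right) 257} = - \frac{289580}{\left(-137\right) 257} = - \frac{289580}{-35209} = \left(-289580\right) \left(- \frac{1}{35209}\right) = \frac{289580}{35209} \approx 8.2246$)
$\left(-215555 + 279355\right) \left(\left(-181 + 21\right)^{2} + d\right) = \left(-215555 + 279355\right) \left(\left(-181 + 21\right)^{2} + \frac{289580}{35209}\right) = 63800 \left(\left(-160\right)^{2} + \frac{289580}{35209}\right) = 63800 \left(25600 + \frac{289580}{35209}\right) = 63800 \cdot \frac{901639980}{35209} = \frac{57524630724000}{35209}$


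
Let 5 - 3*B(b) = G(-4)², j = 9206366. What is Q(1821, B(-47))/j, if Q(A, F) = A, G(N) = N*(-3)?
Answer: 1821/9206366 ≈ 0.00019780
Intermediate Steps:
G(N) = -3*N
B(b) = -139/3 (B(b) = 5/3 - (-3*(-4))²/3 = 5/3 - ⅓*12² = 5/3 - ⅓*144 = 5/3 - 48 = -139/3)
Q(1821, B(-47))/j = 1821/9206366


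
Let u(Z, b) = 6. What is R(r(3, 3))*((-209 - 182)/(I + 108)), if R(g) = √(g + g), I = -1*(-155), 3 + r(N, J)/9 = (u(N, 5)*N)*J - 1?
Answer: -11730/263 ≈ -44.601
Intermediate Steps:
r(N, J) = -36 + 54*J*N (r(N, J) = -27 + 9*((6*N)*J - 1) = -27 + 9*(6*J*N - 1) = -27 + 9*(-1 + 6*J*N) = -27 + (-9 + 54*J*N) = -36 + 54*J*N)
I = 155
R(g) = √2*√g (R(g) = √(2*g) = √2*√g)
R(r(3, 3))*((-209 - 182)/(I + 108)) = (√2*√(-36 + 54*3*3))*((-209 - 182)/(155 + 108)) = (√2*√(-36 + 486))*(-391/263) = (√2*√450)*(-391*1/263) = (√2*(15*√2))*(-391/263) = 30*(-391/263) = -11730/263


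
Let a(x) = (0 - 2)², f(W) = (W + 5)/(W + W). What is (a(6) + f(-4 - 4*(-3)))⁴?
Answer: 35153041/65536 ≈ 536.39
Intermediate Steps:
f(W) = (5 + W)/(2*W) (f(W) = (5 + W)/((2*W)) = (5 + W)*(1/(2*W)) = (5 + W)/(2*W))
a(x) = 4 (a(x) = (-2)² = 4)
(a(6) + f(-4 - 4*(-3)))⁴ = (4 + (5 + (-4 - 4*(-3)))/(2*(-4 - 4*(-3))))⁴ = (4 + (5 + (-4 + 12))/(2*(-4 + 12)))⁴ = (4 + (½)*(5 + 8)/8)⁴ = (4 + (½)*(⅛)*13)⁴ = (4 + 13/16)⁴ = (77/16)⁴ = 35153041/65536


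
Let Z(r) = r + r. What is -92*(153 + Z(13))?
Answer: -16468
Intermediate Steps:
Z(r) = 2*r
-92*(153 + Z(13)) = -92*(153 + 2*13) = -92*(153 + 26) = -92*179 = -16468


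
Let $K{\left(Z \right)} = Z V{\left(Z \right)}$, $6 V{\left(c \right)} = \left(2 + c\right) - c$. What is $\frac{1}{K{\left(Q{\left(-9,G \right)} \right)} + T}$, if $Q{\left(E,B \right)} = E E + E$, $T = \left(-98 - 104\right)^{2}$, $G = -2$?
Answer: $\frac{1}{40828} \approx 2.4493 \cdot 10^{-5}$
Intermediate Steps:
$T = 40804$ ($T = \left(-202\right)^{2} = 40804$)
$V{\left(c \right)} = \frac{1}{3}$ ($V{\left(c \right)} = \frac{\left(2 + c\right) - c}{6} = \frac{1}{6} \cdot 2 = \frac{1}{3}$)
$Q{\left(E,B \right)} = E + E^{2}$ ($Q{\left(E,B \right)} = E^{2} + E = E + E^{2}$)
$K{\left(Z \right)} = \frac{Z}{3}$ ($K{\left(Z \right)} = Z \frac{1}{3} = \frac{Z}{3}$)
$\frac{1}{K{\left(Q{\left(-9,G \right)} \right)} + T} = \frac{1}{\frac{\left(-9\right) \left(1 - 9\right)}{3} + 40804} = \frac{1}{\frac{\left(-9\right) \left(-8\right)}{3} + 40804} = \frac{1}{\frac{1}{3} \cdot 72 + 40804} = \frac{1}{24 + 40804} = \frac{1}{40828}$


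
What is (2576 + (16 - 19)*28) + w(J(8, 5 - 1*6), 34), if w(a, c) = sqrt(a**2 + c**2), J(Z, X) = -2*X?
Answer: 2492 + 2*sqrt(290) ≈ 2526.1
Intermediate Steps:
(2576 + (16 - 19)*28) + w(J(8, 5 - 1*6), 34) = (2576 + (16 - 19)*28) + sqrt((-2*(5 - 1*6))**2 + 34**2) = (2576 - 3*28) + sqrt((-2*(5 - 6))**2 + 1156) = (2576 - 84) + sqrt((-2*(-1))**2 + 1156) = 2492 + sqrt(2**2 + 1156) = 2492 + sqrt(4 + 1156) = 2492 + sqrt(1160) = 2492 + 2*sqrt(290)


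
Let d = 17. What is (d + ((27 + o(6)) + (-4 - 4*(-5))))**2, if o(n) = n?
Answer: 4356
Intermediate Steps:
(d + ((27 + o(6)) + (-4 - 4*(-5))))**2 = (17 + ((27 + 6) + (-4 - 4*(-5))))**2 = (17 + (33 + (-4 + 20)))**2 = (17 + (33 + 16))**2 = (17 + 49)**2 = 66**2 = 4356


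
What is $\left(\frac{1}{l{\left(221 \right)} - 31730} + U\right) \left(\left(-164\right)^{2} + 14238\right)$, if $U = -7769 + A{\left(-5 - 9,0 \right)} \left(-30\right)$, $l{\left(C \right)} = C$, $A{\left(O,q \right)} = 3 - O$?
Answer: $- \frac{10730339135608}{31509} \approx -3.4055 \cdot 10^{8}$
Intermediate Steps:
$U = -8279$ ($U = -7769 + \left(3 - \left(-5 - 9\right)\right) \left(-30\right) = -7769 + \left(3 - -14\right) \left(-30\right) = -7769 + \left(3 + 14\right) \left(-30\right) = -7769 + 17 \left(-30\right) = -7769 - 510 = -8279$)
$\left(\frac{1}{l{\left(221 \right)} - 31730} + U\right) \left(\left(-164\right)^{2} + 14238\right) = \left(\frac{1}{221 - 31730} - 8279\right) \left(\left(-164\right)^{2} + 14238\right) = \left(\frac{1}{-31509} - 8279\right) \left(26896 + 14238\right) = \left(- \frac{1}{31509} - 8279\right) 41134 = \left(- \frac{260863012}{31509}\right) 41134 = - \frac{10730339135608}{31509}$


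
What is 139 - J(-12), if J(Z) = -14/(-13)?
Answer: 1793/13 ≈ 137.92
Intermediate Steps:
J(Z) = 14/13 (J(Z) = -14*(-1/13) = 14/13)
139 - J(-12) = 139 - 1*14/13 = 139 - 14/13 = 1793/13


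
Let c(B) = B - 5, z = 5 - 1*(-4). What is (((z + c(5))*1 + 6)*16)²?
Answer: 57600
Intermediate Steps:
z = 9 (z = 5 + 4 = 9)
c(B) = -5 + B
(((z + c(5))*1 + 6)*16)² = (((9 + (-5 + 5))*1 + 6)*16)² = (((9 + 0)*1 + 6)*16)² = ((9*1 + 6)*16)² = ((9 + 6)*16)² = (15*16)² = 240² = 57600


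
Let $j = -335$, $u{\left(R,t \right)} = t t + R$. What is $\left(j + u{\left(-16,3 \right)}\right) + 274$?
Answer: $-68$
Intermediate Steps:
$u{\left(R,t \right)} = R + t^{2}$ ($u{\left(R,t \right)} = t^{2} + R = R + t^{2}$)
$\left(j + u{\left(-16,3 \right)}\right) + 274 = \left(-335 - \left(16 - 3^{2}\right)\right) + 274 = \left(-335 + \left(-16 + 9\right)\right) + 274 = \left(-335 - 7\right) + 274 = -342 + 274 = -68$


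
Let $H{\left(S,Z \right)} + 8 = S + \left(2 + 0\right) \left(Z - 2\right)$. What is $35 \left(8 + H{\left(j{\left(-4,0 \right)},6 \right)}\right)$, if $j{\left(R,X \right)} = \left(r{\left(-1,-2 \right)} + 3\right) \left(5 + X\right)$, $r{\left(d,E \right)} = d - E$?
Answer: $980$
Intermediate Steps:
$j{\left(R,X \right)} = 20 + 4 X$ ($j{\left(R,X \right)} = \left(\left(-1 - -2\right) + 3\right) \left(5 + X\right) = \left(\left(-1 + 2\right) + 3\right) \left(5 + X\right) = \left(1 + 3\right) \left(5 + X\right) = 4 \left(5 + X\right) = 20 + 4 X$)
$H{\left(S,Z \right)} = -12 + S + 2 Z$ ($H{\left(S,Z \right)} = -8 + \left(S + \left(2 + 0\right) \left(Z - 2\right)\right) = -8 + \left(S + 2 \left(-2 + Z\right)\right) = -8 + \left(S + \left(-4 + 2 Z\right)\right) = -8 + \left(-4 + S + 2 Z\right) = -12 + S + 2 Z$)
$35 \left(8 + H{\left(j{\left(-4,0 \right)},6 \right)}\right) = 35 \left(8 + \left(-12 + \left(20 + 4 \cdot 0\right) + 2 \cdot 6\right)\right) = 35 \left(8 + \left(-12 + \left(20 + 0\right) + 12\right)\right) = 35 \left(8 + \left(-12 + 20 + 12\right)\right) = 35 \left(8 + 20\right) = 35 \cdot 28 = 980$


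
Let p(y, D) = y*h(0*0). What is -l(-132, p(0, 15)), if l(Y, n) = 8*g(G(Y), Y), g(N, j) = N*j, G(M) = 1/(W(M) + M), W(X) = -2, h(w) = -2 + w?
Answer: -528/67 ≈ -7.8806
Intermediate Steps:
p(y, D) = -2*y (p(y, D) = y*(-2 + 0*0) = y*(-2 + 0) = y*(-2) = -2*y)
G(M) = 1/(-2 + M)
l(Y, n) = 8*Y/(-2 + Y) (l(Y, n) = 8*(Y/(-2 + Y)) = 8*Y/(-2 + Y))
-l(-132, p(0, 15)) = -8*(-132)/(-2 - 132) = -8*(-132)/(-134) = -8*(-132)*(-1)/134 = -1*528/67 = -528/67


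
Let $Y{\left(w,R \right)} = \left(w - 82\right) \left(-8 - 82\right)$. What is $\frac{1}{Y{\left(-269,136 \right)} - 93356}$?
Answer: $- \frac{1}{61766} \approx -1.619 \cdot 10^{-5}$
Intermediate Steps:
$Y{\left(w,R \right)} = 7380 - 90 w$ ($Y{\left(w,R \right)} = \left(-82 + w\right) \left(-90\right) = 7380 - 90 w$)
$\frac{1}{Y{\left(-269,136 \right)} - 93356} = \frac{1}{\left(7380 - -24210\right) - 93356} = \frac{1}{\left(7380 + 24210\right) - 93356} = \frac{1}{31590 - 93356} = \frac{1}{-61766} = - \frac{1}{61766}$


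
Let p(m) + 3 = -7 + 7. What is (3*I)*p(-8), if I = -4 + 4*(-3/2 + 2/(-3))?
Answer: 114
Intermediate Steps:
p(m) = -3 (p(m) = -3 + (-7 + 7) = -3 + 0 = -3)
I = -38/3 (I = -4 + 4*(-3*½ + 2*(-⅓)) = -4 + 4*(-3/2 - ⅔) = -4 + 4*(-13/6) = -4 - 26/3 = -38/3 ≈ -12.667)
(3*I)*p(-8) = (3*(-38/3))*(-3) = -38*(-3) = 114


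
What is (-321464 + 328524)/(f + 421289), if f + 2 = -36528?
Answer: 7060/384759 ≈ 0.018349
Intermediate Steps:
f = -36530 (f = -2 - 36528 = -36530)
(-321464 + 328524)/(f + 421289) = (-321464 + 328524)/(-36530 + 421289) = 7060/384759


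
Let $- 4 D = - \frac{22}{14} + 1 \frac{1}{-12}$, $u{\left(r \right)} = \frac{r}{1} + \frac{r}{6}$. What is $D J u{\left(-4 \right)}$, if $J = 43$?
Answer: $- \frac{5977}{72} \approx -83.014$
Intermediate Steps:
$u{\left(r \right)} = \frac{7 r}{6}$ ($u{\left(r \right)} = r 1 + r \frac{1}{6} = r + \frac{r}{6} = \frac{7 r}{6}$)
$D = \frac{139}{336}$ ($D = - \frac{- \frac{22}{14} + 1 \frac{1}{-12}}{4} = - \frac{\left(-22\right) \frac{1}{14} + 1 \left(- \frac{1}{12}\right)}{4} = - \frac{- \frac{11}{7} - \frac{1}{12}}{4} = \left(- \frac{1}{4}\right) \left(- \frac{139}{84}\right) = \frac{139}{336} \approx 0.41369$)
$D J u{\left(-4 \right)} = \frac{139}{336} \cdot 43 \cdot \frac{7}{6} \left(-4\right) = \frac{5977}{336} \left(- \frac{14}{3}\right) = - \frac{5977}{72}$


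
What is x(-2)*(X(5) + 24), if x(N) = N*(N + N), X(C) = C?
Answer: 232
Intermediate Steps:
x(N) = 2*N² (x(N) = N*(2*N) = 2*N²)
x(-2)*(X(5) + 24) = (2*(-2)²)*(5 + 24) = (2*4)*29 = 8*29 = 232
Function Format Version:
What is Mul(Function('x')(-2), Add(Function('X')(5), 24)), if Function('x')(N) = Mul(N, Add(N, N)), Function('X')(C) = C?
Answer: 232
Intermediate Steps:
Function('x')(N) = Mul(2, Pow(N, 2)) (Function('x')(N) = Mul(N, Mul(2, N)) = Mul(2, Pow(N, 2)))
Mul(Function('x')(-2), Add(Function('X')(5), 24)) = Mul(Mul(2, Pow(-2, 2)), Add(5, 24)) = Mul(Mul(2, 4), 29) = Mul(8, 29) = 232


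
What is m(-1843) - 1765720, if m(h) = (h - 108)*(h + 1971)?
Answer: -2015448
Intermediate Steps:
m(h) = (-108 + h)*(1971 + h)
m(-1843) - 1765720 = (-212868 + (-1843)**2 + 1863*(-1843)) - 1765720 = (-212868 + 3396649 - 3433509) - 1765720 = -249728 - 1765720 = -2015448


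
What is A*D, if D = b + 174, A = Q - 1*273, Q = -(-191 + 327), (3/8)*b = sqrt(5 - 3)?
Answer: -71166 - 3272*sqrt(2)/3 ≈ -72709.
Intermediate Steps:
b = 8*sqrt(2)/3 (b = 8*sqrt(5 - 3)/3 = 8*sqrt(2)/3 ≈ 3.7712)
Q = -136 (Q = -1*136 = -136)
A = -409 (A = -136 - 1*273 = -136 - 273 = -409)
D = 174 + 8*sqrt(2)/3 (D = 8*sqrt(2)/3 + 174 = 174 + 8*sqrt(2)/3 ≈ 177.77)
A*D = -409*(174 + 8*sqrt(2)/3) = -71166 - 3272*sqrt(2)/3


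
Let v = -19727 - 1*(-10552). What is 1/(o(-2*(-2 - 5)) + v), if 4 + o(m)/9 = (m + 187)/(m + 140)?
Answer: -154/1416685 ≈ -0.00010870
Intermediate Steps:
v = -9175 (v = -19727 + 10552 = -9175)
o(m) = -36 + 9*(187 + m)/(140 + m) (o(m) = -36 + 9*((m + 187)/(m + 140)) = -36 + 9*((187 + m)/(140 + m)) = -36 + 9*(187 + m)/(140 + m))
1/(o(-2*(-2 - 5)) + v) = 1/(9*(-373 - (-6)*(-2 - 5))/(140 - 2*(-2 - 5)) - 9175) = 1/(9*(-373 - (-6)*(-7))/(140 - 2*(-7)) - 9175) = 1/(9*(-373 - 3*14)/(140 + 14) - 9175) = 1/(9*(-373 - 42)/154 - 9175) = 1/(9*(1/154)*(-415) - 9175) = 1/(-3735/154 - 9175) = 1/(-1416685/154) = -154/1416685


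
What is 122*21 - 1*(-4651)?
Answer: 7213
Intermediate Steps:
122*21 - 1*(-4651) = 2562 + 4651 = 7213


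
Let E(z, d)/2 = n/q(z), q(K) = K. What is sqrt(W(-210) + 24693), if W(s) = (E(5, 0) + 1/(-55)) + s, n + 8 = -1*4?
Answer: 2*sqrt(740465)/11 ≈ 156.46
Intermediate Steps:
n = -12 (n = -8 - 1*4 = -8 - 4 = -12)
E(z, d) = -24/z (E(z, d) = 2*(-12/z) = -24/z)
W(s) = -53/11 + s (W(s) = (-24/5 + 1/(-55)) + s = (-24*1/5 - 1/55) + s = (-24/5 - 1/55) + s = -53/11 + s)
sqrt(W(-210) + 24693) = sqrt((-53/11 - 210) + 24693) = sqrt(-2363/11 + 24693) = sqrt(269260/11) = 2*sqrt(740465)/11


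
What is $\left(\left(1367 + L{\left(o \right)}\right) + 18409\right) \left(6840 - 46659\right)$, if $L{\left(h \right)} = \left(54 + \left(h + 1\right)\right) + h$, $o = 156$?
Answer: $-802074117$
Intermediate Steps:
$L{\left(h \right)} = 55 + 2 h$ ($L{\left(h \right)} = \left(54 + \left(1 + h\right)\right) + h = \left(55 + h\right) + h = 55 + 2 h$)
$\left(\left(1367 + L{\left(o \right)}\right) + 18409\right) \left(6840 - 46659\right) = \left(\left(1367 + \left(55 + 2 \cdot 156\right)\right) + 18409\right) \left(6840 - 46659\right) = \left(\left(1367 + \left(55 + 312\right)\right) + 18409\right) \left(-39819\right) = \left(\left(1367 + 367\right) + 18409\right) \left(-39819\right) = \left(1734 + 18409\right) \left(-39819\right) = 20143 \left(-39819\right) = -802074117$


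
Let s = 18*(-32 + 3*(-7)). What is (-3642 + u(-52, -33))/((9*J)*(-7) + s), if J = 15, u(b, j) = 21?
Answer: 1207/633 ≈ 1.9068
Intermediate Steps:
s = -954 (s = 18*(-32 - 21) = 18*(-53) = -954)
(-3642 + u(-52, -33))/((9*J)*(-7) + s) = (-3642 + 21)/((9*15)*(-7) - 954) = -3621/(135*(-7) - 954) = -3621/(-945 - 954) = -3621/(-1899) = -3621*(-1/1899) = 1207/633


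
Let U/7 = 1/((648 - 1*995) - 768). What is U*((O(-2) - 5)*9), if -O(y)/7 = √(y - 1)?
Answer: 63/223 + 441*I*√3/1115 ≈ 0.28251 + 0.68505*I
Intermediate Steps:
O(y) = -7*√(-1 + y) (O(y) = -7*√(y - 1) = -7*√(-1 + y))
U = -7/1115 (U = 7/((648 - 1*995) - 768) = 7/((648 - 995) - 768) = 7/(-347 - 768) = 7/(-1115) = 7*(-1/1115) = -7/1115 ≈ -0.0062780)
U*((O(-2) - 5)*9) = -7*(-7*√(-1 - 2) - 5)*9/1115 = -7*(-7*I*√3 - 5)*9/1115 = -7*(-5 - 7*I*√3)*9/1115 = -7*(-45 - 63*I*√3)/1115 = 63/223 + 441*I*√3/1115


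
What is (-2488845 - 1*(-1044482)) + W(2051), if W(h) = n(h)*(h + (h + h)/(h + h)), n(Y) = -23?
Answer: -1491559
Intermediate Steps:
W(h) = -23 - 23*h (W(h) = -23*(h + (h + h)/(h + h)) = -23*(h + (2*h)/((2*h))) = -23*(h + (2*h)*(1/(2*h))) = -23*(h + 1) = -23*(1 + h) = -23 - 23*h)
(-2488845 - 1*(-1044482)) + W(2051) = (-2488845 - 1*(-1044482)) + (-23 - 23*2051) = (-2488845 + 1044482) + (-23 - 47173) = -1444363 - 47196 = -1491559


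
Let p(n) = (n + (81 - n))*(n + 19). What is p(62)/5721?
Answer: 2187/1907 ≈ 1.1468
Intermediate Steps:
p(n) = 1539 + 81*n (p(n) = 81*(19 + n) = 1539 + 81*n)
p(62)/5721 = (1539 + 81*62)/5721 = (1539 + 5022)*(1/5721) = 6561*(1/5721) = 2187/1907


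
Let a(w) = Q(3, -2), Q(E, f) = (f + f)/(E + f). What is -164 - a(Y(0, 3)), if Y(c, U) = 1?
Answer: -160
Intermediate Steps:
Q(E, f) = 2*f/(E + f) (Q(E, f) = (2*f)/(E + f) = 2*f/(E + f))
a(w) = -4 (a(w) = 2*(-2)/(3 - 2) = 2*(-2)/1 = 2*(-2)*1 = -4)
-164 - a(Y(0, 3)) = -164 - 1*(-4) = -164 + 4 = -160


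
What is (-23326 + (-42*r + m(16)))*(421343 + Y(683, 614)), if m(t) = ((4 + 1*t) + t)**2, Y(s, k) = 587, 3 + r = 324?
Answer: -14983578160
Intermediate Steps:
r = 321 (r = -3 + 324 = 321)
m(t) = (4 + 2*t)**2 (m(t) = ((4 + t) + t)**2 = (4 + 2*t)**2)
(-23326 + (-42*r + m(16)))*(421343 + Y(683, 614)) = (-23326 + (-42*321 + 4*(2 + 16)**2))*(421343 + 587) = (-23326 + (-13482 + 4*18**2))*421930 = (-23326 + (-13482 + 4*324))*421930 = (-23326 + (-13482 + 1296))*421930 = (-23326 - 12186)*421930 = -35512*421930 = -14983578160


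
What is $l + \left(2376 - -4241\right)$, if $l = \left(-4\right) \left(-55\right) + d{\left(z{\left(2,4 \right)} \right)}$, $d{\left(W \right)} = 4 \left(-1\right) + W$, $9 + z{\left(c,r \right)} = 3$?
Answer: $6827$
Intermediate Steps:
$z{\left(c,r \right)} = -6$ ($z{\left(c,r \right)} = -9 + 3 = -6$)
$d{\left(W \right)} = -4 + W$
$l = 210$ ($l = \left(-4\right) \left(-55\right) - 10 = 220 - 10 = 210$)
$l + \left(2376 - -4241\right) = 210 + \left(2376 - -4241\right) = 210 + \left(2376 + 4241\right) = 210 + 6617 = 6827$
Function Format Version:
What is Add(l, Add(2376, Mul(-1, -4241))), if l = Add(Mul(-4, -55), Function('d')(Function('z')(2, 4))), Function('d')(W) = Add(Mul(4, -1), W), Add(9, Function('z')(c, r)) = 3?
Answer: 6827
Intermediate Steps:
Function('z')(c, r) = -6 (Function('z')(c, r) = Add(-9, 3) = -6)
Function('d')(W) = Add(-4, W)
l = 210 (l = Add(Mul(-4, -55), Add(-4, -6)) = Add(220, -10) = 210)
Add(l, Add(2376, Mul(-1, -4241))) = Add(210, Add(2376, Mul(-1, -4241))) = Add(210, Add(2376, 4241)) = Add(210, 6617) = 6827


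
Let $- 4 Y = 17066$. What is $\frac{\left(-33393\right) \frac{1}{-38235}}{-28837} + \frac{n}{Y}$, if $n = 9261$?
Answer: $- \frac{972491505679}{448016101735} \approx -2.1707$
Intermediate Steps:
$Y = - \frac{8533}{2}$ ($Y = \left(- \frac{1}{4}\right) 17066 = - \frac{8533}{2} \approx -4266.5$)
$\frac{\left(-33393\right) \frac{1}{-38235}}{-28837} + \frac{n}{Y} = \frac{\left(-33393\right) \frac{1}{-38235}}{-28837} + \frac{9261}{- \frac{8533}{2}} = \left(-33393\right) \left(- \frac{1}{38235}\right) \left(- \frac{1}{28837}\right) + 9261 \left(- \frac{2}{8533}\right) = \frac{11131}{12745} \left(- \frac{1}{28837}\right) - \frac{2646}{1219} = - \frac{11131}{367527565} - \frac{2646}{1219} = - \frac{972491505679}{448016101735}$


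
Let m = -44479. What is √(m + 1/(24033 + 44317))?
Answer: I*√8311741800366/13670 ≈ 210.9*I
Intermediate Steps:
√(m + 1/(24033 + 44317)) = √(-44479 + 1/(24033 + 44317)) = √(-44479 + 1/68350) = √(-3040139649/68350) = I*√8311741800366/13670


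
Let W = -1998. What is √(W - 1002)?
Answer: 10*I*√30 ≈ 54.772*I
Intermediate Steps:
√(W - 1002) = √(-1998 - 1002) = √(-3000) = 10*I*√30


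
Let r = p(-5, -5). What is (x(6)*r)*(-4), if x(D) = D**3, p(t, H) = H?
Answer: 4320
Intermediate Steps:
r = -5
(x(6)*r)*(-4) = (6**3*(-5))*(-4) = (216*(-5))*(-4) = -1080*(-4) = 4320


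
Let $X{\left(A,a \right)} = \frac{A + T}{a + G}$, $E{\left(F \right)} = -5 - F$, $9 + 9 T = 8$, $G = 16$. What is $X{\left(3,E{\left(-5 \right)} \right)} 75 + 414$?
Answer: $\frac{10261}{24} \approx 427.54$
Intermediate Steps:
$T = - \frac{1}{9}$ ($T = -1 + \frac{1}{9} \cdot 8 = -1 + \frac{8}{9} = - \frac{1}{9} \approx -0.11111$)
$X{\left(A,a \right)} = \frac{- \frac{1}{9} + A}{16 + a}$ ($X{\left(A,a \right)} = \frac{A - \frac{1}{9}}{a + 16} = \frac{- \frac{1}{9} + A}{16 + a}$)
$X{\left(3,E{\left(-5 \right)} \right)} 75 + 414 = \frac{- \frac{1}{9} + 3}{16 - 0} \cdot 75 + 414 = \frac{1}{16 + \left(-5 + 5\right)} \frac{26}{9} \cdot 75 + 414 = \frac{1}{16 + 0} \cdot \frac{26}{9} \cdot 75 + 414 = \frac{1}{16} \cdot \frac{26}{9} \cdot 75 + 414 = \frac{13}{72} \cdot 75 + 414 = \frac{325}{24} + 414 = \frac{10261}{24}$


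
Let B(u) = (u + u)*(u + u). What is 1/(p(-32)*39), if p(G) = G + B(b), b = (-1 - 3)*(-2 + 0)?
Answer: 1/8736 ≈ 0.00011447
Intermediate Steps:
b = 8 (b = -4*(-2) = 8)
B(u) = 4*u**2 (B(u) = (2*u)*(2*u) = 4*u**2)
p(G) = 256 + G (p(G) = G + 4*8**2 = G + 4*64 = G + 256 = 256 + G)
1/(p(-32)*39) = 1/((256 - 32)*39) = 1/(224*39) = 1/8736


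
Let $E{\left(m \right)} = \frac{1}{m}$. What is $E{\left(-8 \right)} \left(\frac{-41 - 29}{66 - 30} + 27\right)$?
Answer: $- \frac{451}{144} \approx -3.1319$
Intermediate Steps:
$E{\left(-8 \right)} \left(\frac{-41 - 29}{66 - 30} + 27\right) = \frac{\frac{-41 - 29}{66 - 30} + 27}{-8} = - \frac{- \frac{70}{36} + 27}{8} = - \frac{\left(-70\right) \frac{1}{36} + 27}{8} = - \frac{- \frac{35}{18} + 27}{8} = \left(- \frac{1}{8}\right) \frac{451}{18} = - \frac{451}{144}$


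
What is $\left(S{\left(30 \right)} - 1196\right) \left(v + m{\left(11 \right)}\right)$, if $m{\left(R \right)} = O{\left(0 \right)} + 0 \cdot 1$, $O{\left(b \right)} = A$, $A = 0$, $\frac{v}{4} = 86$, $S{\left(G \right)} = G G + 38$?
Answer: $-88752$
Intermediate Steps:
$S{\left(G \right)} = 38 + G^{2}$ ($S{\left(G \right)} = G^{2} + 38 = 38 + G^{2}$)
$v = 344$ ($v = 4 \cdot 86 = 344$)
$O{\left(b \right)} = 0$
$m{\left(R \right)} = 0$ ($m{\left(R \right)} = 0 + 0 \cdot 1 = 0 + 0 = 0$)
$\left(S{\left(30 \right)} - 1196\right) \left(v + m{\left(11 \right)}\right) = \left(\left(38 + 30^{2}\right) - 1196\right) \left(344 + 0\right) = \left(\left(38 + 900\right) - 1196\right) 344 = \left(938 - 1196\right) 344 = \left(-258\right) 344 = -88752$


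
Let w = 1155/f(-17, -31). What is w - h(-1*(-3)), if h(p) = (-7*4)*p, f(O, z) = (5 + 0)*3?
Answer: 161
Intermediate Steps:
f(O, z) = 15 (f(O, z) = 5*3 = 15)
w = 77 (w = 1155/15 = 1155*(1/15) = 77)
h(p) = -28*p
w - h(-1*(-3)) = 77 - (-28)*(-1*(-3)) = 77 - (-28)*3 = 77 - 1*(-84) = 77 + 84 = 161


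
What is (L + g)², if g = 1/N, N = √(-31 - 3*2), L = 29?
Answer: (1073 - I*√37)²/1369 ≈ 840.97 - 9.5351*I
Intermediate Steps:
N = I*√37 (N = √(-31 - 6) = √(-37) = I*√37 ≈ 6.0828*I)
g = -I*√37/37 (g = 1/(I*√37) = -I*√37/37 ≈ -0.1644*I)
(L + g)² = (29 - I*√37/37)²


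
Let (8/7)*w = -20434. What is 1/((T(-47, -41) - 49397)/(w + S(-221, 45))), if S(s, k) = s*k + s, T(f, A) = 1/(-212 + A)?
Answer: 28382299/49989768 ≈ 0.56776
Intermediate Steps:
w = -71519/4 (w = (7/8)*(-20434) = -71519/4 ≈ -17880.)
S(s, k) = s + k*s (S(s, k) = k*s + s = s + k*s)
1/((T(-47, -41) - 49397)/(w + S(-221, 45))) = 1/((1/(-212 - 41) - 49397)/(-71519/4 - 221*(1 + 45))) = 1/((1/(-253) - 49397)/(-71519/4 - 221*46)) = 1/((-1/253 - 49397)/(-71519/4 - 10166)) = 1/(-12497442/(253*(-112183/4))) = 1/(-12497442/253*(-4/112183)) = 1/(49989768/28382299) = 28382299/49989768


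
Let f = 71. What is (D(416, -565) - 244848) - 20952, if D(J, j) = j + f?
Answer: -266294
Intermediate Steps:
D(J, j) = 71 + j (D(J, j) = j + 71 = 71 + j)
(D(416, -565) - 244848) - 20952 = ((71 - 565) - 244848) - 20952 = (-494 - 244848) - 20952 = -245342 - 20952 = -266294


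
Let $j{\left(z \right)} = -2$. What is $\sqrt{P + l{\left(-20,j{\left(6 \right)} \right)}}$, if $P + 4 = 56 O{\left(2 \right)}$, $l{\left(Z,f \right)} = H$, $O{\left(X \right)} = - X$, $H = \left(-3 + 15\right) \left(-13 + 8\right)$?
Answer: $4 i \sqrt{11} \approx 13.266 i$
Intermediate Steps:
$H = -60$ ($H = 12 \left(-5\right) = -60$)
$l{\left(Z,f \right)} = -60$
$P = -116$ ($P = -4 + 56 \left(\left(-1\right) 2\right) = -4 + 56 \left(-2\right) = -4 - 112 = -116$)
$\sqrt{P + l{\left(-20,j{\left(6 \right)} \right)}} = \sqrt{-116 - 60} = \sqrt{-176} = 4 i \sqrt{11}$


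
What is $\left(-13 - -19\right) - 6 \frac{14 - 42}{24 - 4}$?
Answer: $\frac{72}{5} \approx 14.4$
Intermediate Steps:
$\left(-13 - -19\right) - 6 \frac{14 - 42}{24 - 4} = \left(-13 + 19\right) - 6 \left(- \frac{28}{20}\right) = 6 - 6 \left(\left(-28\right) \frac{1}{20}\right) = 6 - - \frac{42}{5} = 6 + \frac{42}{5} = \frac{72}{5}$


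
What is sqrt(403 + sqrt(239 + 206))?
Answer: sqrt(403 + sqrt(445)) ≈ 20.594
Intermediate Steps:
sqrt(403 + sqrt(239 + 206)) = sqrt(403 + sqrt(445))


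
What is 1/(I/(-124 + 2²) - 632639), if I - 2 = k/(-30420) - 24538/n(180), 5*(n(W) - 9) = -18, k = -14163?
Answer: -10951200/6927741749609 ≈ -1.5808e-6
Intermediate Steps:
n(W) = 27/5 (n(W) = 9 + (⅕)*(-18) = 9 - 18/5 = 27/5)
I = -414467191/91260 (I = 2 + (-14163/(-30420) - 24538/27/5) = 2 + (-14163*(-1/30420) - 24538*5/27) = 2 + (4721/10140 - 122690/27) = 2 - 414649711/91260 = -414467191/91260 ≈ -4541.6)
1/(I/(-124 + 2²) - 632639) = 1/(-414467191/(91260*(-124 + 2²)) - 632639) = 1/(-414467191/(91260*(-124 + 4)) - 632639) = 1/(-414467191/91260/(-120) - 632639) = 1/(-414467191/91260*(-1/120) - 632639) = 1/(414467191/10951200 - 632639) = 1/(-6927741749609/10951200) = -10951200/6927741749609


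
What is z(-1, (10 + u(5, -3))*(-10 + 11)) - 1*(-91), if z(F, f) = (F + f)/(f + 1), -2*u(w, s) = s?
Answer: 2296/25 ≈ 91.840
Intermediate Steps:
u(w, s) = -s/2
z(F, f) = (F + f)/(1 + f)
z(-1, (10 + u(5, -3))*(-10 + 11)) - 1*(-91) = (-1 + (10 - 1/2*(-3))*(-10 + 11))/(1 + (10 - 1/2*(-3))*(-10 + 11)) - 1*(-91) = (-1 + (10 + 3/2)*1)/(1 + (10 + 3/2)*1) + 91 = (-1 + (23/2)*1)/(1 + (23/2)*1) + 91 = (-1 + 23/2)/(1 + 23/2) + 91 = (21/2)/(25/2) + 91 = (2/25)*(21/2) + 91 = 21/25 + 91 = 2296/25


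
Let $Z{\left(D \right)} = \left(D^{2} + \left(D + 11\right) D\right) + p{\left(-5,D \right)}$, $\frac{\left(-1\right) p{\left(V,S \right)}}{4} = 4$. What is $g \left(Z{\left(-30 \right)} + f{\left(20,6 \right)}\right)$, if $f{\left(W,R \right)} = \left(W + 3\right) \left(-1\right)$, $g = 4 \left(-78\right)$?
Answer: $-446472$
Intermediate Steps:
$g = -312$
$f{\left(W,R \right)} = -3 - W$ ($f{\left(W,R \right)} = \left(3 + W\right) \left(-1\right) = -3 - W$)
$p{\left(V,S \right)} = -16$ ($p{\left(V,S \right)} = \left(-4\right) 4 = -16$)
$Z{\left(D \right)} = -16 + D^{2} + D \left(11 + D\right)$ ($Z{\left(D \right)} = \left(D^{2} + \left(D + 11\right) D\right) - 16 = \left(D^{2} + \left(11 + D\right) D\right) - 16 = \left(D^{2} + D \left(11 + D\right)\right) - 16 = -16 + D^{2} + D \left(11 + D\right)$)
$g \left(Z{\left(-30 \right)} + f{\left(20,6 \right)}\right) = - 312 \left(\left(-16 + 2 \left(-30\right)^{2} + 11 \left(-30\right)\right) - 23\right) = - 312 \left(\left(-16 + 2 \cdot 900 - 330\right) - 23\right) = - 312 \left(\left(-16 + 1800 - 330\right) - 23\right) = - 312 \left(1454 - 23\right) = \left(-312\right) 1431 = -446472$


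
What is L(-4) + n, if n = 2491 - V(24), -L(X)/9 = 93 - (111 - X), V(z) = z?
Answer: 2665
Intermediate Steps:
L(X) = 162 - 9*X (L(X) = -9*(93 - (111 - X)) = -9*(93 + (-111 + X)) = -9*(-18 + X) = 162 - 9*X)
n = 2467 (n = 2491 - 1*24 = 2491 - 24 = 2467)
L(-4) + n = (162 - 9*(-4)) + 2467 = (162 + 36) + 2467 = 198 + 2467 = 2665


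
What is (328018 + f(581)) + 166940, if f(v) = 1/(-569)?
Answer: 281631101/569 ≈ 4.9496e+5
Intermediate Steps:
f(v) = -1/569
(328018 + f(581)) + 166940 = (328018 - 1/569) + 166940 = 186642241/569 + 166940 = 281631101/569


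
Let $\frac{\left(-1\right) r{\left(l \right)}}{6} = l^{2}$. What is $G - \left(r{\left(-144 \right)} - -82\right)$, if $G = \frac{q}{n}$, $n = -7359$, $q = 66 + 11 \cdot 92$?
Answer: $\frac{83179348}{669} \approx 1.2433 \cdot 10^{5}$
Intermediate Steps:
$q = 1078$ ($q = 66 + 1012 = 1078$)
$r{\left(l \right)} = - 6 l^{2}$
$G = - \frac{98}{669}$ ($G = \frac{1078}{-7359} = 1078 \left(- \frac{1}{7359}\right) = - \frac{98}{669} \approx -0.14649$)
$G - \left(r{\left(-144 \right)} - -82\right) = - \frac{98}{669} - \left(- 6 \left(-144\right)^{2} - -82\right) = - \frac{98}{669} - \left(\left(-6\right) 20736 + 82\right) = - \frac{98}{669} - \left(-124416 + 82\right) = - \frac{98}{669} - -124334 = - \frac{98}{669} + 124334 = \frac{83179348}{669}$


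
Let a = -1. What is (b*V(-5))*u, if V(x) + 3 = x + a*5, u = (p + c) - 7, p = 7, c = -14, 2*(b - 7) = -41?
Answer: -2457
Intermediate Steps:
b = -27/2 (b = 7 + (½)*(-41) = 7 - 41/2 = -27/2 ≈ -13.500)
u = -14 (u = (7 - 14) - 7 = -7 - 7 = -14)
V(x) = -8 + x (V(x) = -3 + (x - 1*5) = -3 + (x - 5) = -3 + (-5 + x) = -8 + x)
(b*V(-5))*u = -27*(-8 - 5)/2*(-14) = -27/2*(-13)*(-14) = (351/2)*(-14) = -2457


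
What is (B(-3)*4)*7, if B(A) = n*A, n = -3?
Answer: 252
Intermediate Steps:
B(A) = -3*A
(B(-3)*4)*7 = (-3*(-3)*4)*7 = (9*4)*7 = 36*7 = 252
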